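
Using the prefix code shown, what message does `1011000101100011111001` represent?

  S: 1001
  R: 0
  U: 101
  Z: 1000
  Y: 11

UZUZYYS

Read left to right; each codeword is recognised as soon as it completes (prefix code):
  101→U | 1000→Z | 101→U | 1000→Z | 11→Y | 11→Y | 1001→S
Decoded message: UZUZYYS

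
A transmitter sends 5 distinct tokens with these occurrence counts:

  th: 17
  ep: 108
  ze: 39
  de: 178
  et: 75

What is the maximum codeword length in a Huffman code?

4

Merge the two lowest-weight nodes at each step:
combine th(17), ze(39) → 56
combine 56, et(75) → 131
combine ep(108), 131 → 239
combine de(178), 239 → 417
The first pair merged (th, ze) ends up deepest, at depth 4.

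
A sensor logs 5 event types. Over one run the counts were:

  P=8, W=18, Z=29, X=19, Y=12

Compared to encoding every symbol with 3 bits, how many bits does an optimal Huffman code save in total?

Fixed-length: 3 bits × 86 symbols = 258 bits.
Huffman merges:
P(8) + Y(12) → 20
W(18) + X(19) → 37
20 + Z(29) → 49
37 + 49 → 86
Huffman total = 20 + 37 + 49 + 86 = 192 bits.
Saving = 258 − 192 = 66 bits.

66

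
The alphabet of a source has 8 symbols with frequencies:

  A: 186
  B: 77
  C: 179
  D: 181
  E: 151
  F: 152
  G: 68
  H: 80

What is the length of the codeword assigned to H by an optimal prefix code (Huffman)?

3

Build the tree from the bottom:
combine G(68), B(77) → 145
combine H(80), 145 → 225
combine E(151), F(152) → 303
combine C(179), D(181) → 360
combine A(186), 225 → 411
combine 303, 360 → 663
combine 411, 663 → 1074
The subtree containing H is merged 3 times, so code length = 3.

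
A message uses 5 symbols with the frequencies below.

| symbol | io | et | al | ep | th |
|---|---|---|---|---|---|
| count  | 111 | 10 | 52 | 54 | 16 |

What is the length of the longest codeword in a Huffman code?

4

Merge the two lowest-weight nodes at each step:
combine et(10), th(16) → 26
combine 26, al(52) → 78
combine ep(54), 78 → 132
combine io(111), 132 → 243
The first pair merged (et, th) ends up deepest, at depth 4.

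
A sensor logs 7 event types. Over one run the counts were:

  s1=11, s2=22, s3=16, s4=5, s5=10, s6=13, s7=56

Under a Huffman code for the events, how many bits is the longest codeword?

4

Merge the two lowest-weight nodes at each step:
combine s4(5), s5(10) → 15
combine s1(11), s6(13) → 24
combine 15, s3(16) → 31
combine s2(22), 24 → 46
combine 31, 46 → 77
combine s7(56), 77 → 133
Maximum depth reached is 4.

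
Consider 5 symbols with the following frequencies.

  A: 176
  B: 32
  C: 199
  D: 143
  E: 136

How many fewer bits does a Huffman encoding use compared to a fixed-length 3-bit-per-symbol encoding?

Fixed-length: 3 bits × 686 symbols = 2058 bits.
Huffman merges:
combine B(32), E(136) → 168
combine D(143), 168 → 311
combine A(176), C(199) → 375
combine 311, 375 → 686
Huffman total = 168 + 311 + 375 + 686 = 1540 bits.
Saving = 2058 − 1540 = 518 bits.

518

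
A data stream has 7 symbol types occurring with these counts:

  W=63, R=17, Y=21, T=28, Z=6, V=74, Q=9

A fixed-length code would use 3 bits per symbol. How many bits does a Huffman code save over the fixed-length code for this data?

Fixed-length: 3 bits × 218 symbols = 654 bits.
Huffman merges:
combine Z(6), Q(9) → 15
combine 15, R(17) → 32
combine Y(21), T(28) → 49
combine 32, 49 → 81
combine W(63), V(74) → 137
combine 81, 137 → 218
Huffman total = 15 + 32 + 49 + 81 + 137 + 218 = 532 bits.
Saving = 654 − 532 = 122 bits.

122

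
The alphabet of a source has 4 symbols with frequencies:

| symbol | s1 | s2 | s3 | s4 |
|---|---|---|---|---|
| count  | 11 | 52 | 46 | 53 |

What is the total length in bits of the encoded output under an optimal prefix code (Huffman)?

324

Build the Huffman tree bottom-up:
merge s1(11) and s3(46): 57
merge s2(52) and s4(53): 105
merge 57 and 105: 162
The encoded length is the sum of every internal node's weight: 57 + 105 + 162 = 324 bits.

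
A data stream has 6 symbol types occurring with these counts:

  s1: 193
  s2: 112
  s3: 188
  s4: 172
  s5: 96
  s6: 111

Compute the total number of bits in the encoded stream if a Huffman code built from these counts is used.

2235

Greedily combine the two least-frequent nodes:
merge s5(96) and s6(111): 207
merge s2(112) and s4(172): 284
merge s3(188) and s1(193): 381
merge 207 and 284: 491
merge 381 and 491: 872
The encoded length is the sum of every internal node's weight: 207 + 284 + 381 + 491 + 872 = 2235 bits.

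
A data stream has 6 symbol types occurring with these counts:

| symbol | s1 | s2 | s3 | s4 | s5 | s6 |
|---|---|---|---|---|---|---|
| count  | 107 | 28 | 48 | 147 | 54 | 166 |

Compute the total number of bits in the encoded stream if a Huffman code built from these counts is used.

1306

Build the Huffman tree bottom-up:
combine s2(28), s3(48) → 76
combine s5(54), 76 → 130
combine s1(107), 130 → 237
combine s4(147), s6(166) → 313
combine 237, 313 → 550
The encoded length is the sum of every internal node's weight: 76 + 130 + 237 + 313 + 550 = 1306 bits.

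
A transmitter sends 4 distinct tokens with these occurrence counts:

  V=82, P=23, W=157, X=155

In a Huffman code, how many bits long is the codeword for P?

3

Huffman merges, smallest pair first:
merge P(23) and V(82): 105
merge 105 and X(155): 260
merge W(157) and 260: 417
P sits 3 levels below the root, so its codeword is 3 bits.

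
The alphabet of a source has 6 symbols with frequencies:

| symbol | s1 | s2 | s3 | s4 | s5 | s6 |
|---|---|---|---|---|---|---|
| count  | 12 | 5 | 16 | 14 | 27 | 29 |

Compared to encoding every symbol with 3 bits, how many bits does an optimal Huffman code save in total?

56

Fixed-length: 3 bits × 103 symbols = 309 bits.
Huffman merges:
merge s2(5) and s1(12): 17
merge s4(14) and s3(16): 30
merge 17 and s5(27): 44
merge s6(29) and 30: 59
merge 44 and 59: 103
Huffman total = 17 + 30 + 44 + 59 + 103 = 253 bits.
Saving = 309 − 253 = 56 bits.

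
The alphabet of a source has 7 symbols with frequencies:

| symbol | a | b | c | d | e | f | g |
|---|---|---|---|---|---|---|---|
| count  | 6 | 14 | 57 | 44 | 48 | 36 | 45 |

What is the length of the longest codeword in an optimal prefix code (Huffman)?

4

Merge the two lowest-weight nodes at each step:
a(6) + b(14) → 20
20 + f(36) → 56
d(44) + g(45) → 89
e(48) + 56 → 104
c(57) + 89 → 146
104 + 146 → 250
The rarest symbols sit at the bottom; the longest codeword is 4 bits.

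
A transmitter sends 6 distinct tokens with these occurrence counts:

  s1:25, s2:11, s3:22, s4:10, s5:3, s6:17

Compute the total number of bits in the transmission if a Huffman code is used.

213

Build the Huffman tree bottom-up:
combine s5(3), s4(10) → 13
combine s2(11), 13 → 24
combine s6(17), s3(22) → 39
combine 24, s1(25) → 49
combine 39, 49 → 88
The encoded length is the sum of every internal node's weight: 13 + 24 + 39 + 49 + 88 = 213 bits.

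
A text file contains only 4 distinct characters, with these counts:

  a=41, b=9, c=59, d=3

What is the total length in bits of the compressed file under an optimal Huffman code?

177

Greedily combine the two least-frequent nodes:
merge d(3) and b(9): 12
merge 12 and a(41): 53
merge 53 and c(59): 112
Each symbol's bit-cost is frequency × depth; summing gives 177 bits (equivalently 12 + 53 + 112).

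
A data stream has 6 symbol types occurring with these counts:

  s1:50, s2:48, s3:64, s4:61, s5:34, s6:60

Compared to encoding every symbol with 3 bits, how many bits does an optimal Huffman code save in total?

Fixed-length: 3 bits × 317 symbols = 951 bits.
Huffman merges:
s5(34) + s2(48) → 82
s1(50) + s6(60) → 110
s4(61) + s3(64) → 125
82 + 110 → 192
125 + 192 → 317
Huffman total = 82 + 110 + 125 + 192 + 317 = 826 bits.
Saving = 951 − 826 = 125 bits.

125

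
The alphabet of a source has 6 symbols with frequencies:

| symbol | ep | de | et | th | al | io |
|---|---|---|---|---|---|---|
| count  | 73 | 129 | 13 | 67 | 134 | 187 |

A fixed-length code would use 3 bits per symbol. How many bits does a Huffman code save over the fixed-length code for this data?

Fixed-length: 3 bits × 603 symbols = 1809 bits.
Huffman merges:
combine et(13), th(67) → 80
combine ep(73), 80 → 153
combine de(129), al(134) → 263
combine 153, io(187) → 340
combine 263, 340 → 603
Huffman total = 80 + 153 + 263 + 340 + 603 = 1439 bits.
Saving = 1809 − 1439 = 370 bits.

370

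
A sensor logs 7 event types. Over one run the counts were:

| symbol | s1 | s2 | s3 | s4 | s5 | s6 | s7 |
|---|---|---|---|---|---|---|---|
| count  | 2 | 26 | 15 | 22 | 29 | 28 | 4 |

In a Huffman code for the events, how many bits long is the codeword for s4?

Repeatedly merge the two smallest:
combine s1(2), s7(4) → 6
combine 6, s3(15) → 21
combine 21, s4(22) → 43
combine s2(26), s6(28) → 54
combine s5(29), 43 → 72
combine 54, 72 → 126
s4 sits 3 levels below the root, so its codeword is 3 bits.

3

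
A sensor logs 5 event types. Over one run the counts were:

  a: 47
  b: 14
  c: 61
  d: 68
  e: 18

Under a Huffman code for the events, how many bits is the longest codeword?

Merge the two lowest-weight nodes at each step:
b(14) + e(18) → 32
32 + a(47) → 79
c(61) + d(68) → 129
79 + 129 → 208
The rarest symbols sit at the bottom; the longest codeword is 3 bits.

3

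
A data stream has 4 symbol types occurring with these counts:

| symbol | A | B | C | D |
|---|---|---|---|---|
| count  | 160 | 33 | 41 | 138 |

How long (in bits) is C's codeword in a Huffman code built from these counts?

Build the tree from the bottom:
B(33) + C(41) → 74
74 + D(138) → 212
A(160) + 212 → 372
C sits 3 levels below the root, so its codeword is 3 bits.

3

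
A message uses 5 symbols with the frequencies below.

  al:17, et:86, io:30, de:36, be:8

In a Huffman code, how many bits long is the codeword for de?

2

Build the tree from the bottom:
combine be(8), al(17) → 25
combine 25, io(30) → 55
combine de(36), 55 → 91
combine et(86), 91 → 177
The subtree containing de is merged 2 times, so code length = 2.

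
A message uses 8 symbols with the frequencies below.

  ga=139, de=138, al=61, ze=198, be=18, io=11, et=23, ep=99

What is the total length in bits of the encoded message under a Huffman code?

1780

Greedily combine the two least-frequent nodes:
merge io(11) and be(18): 29
merge et(23) and 29: 52
merge 52 and al(61): 113
merge ep(99) and 113: 212
merge de(138) and ga(139): 277
merge ze(198) and 212: 410
merge 277 and 410: 687
Each symbol's bit-cost is frequency × depth; summing gives 1780 bits (equivalently 29 + 52 + 113 + 212 + 277 + 410 + 687).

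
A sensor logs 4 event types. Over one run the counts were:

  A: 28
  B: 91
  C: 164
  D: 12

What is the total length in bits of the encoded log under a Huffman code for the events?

Merge the two smallest weights repeatedly:
combine D(12), A(28) → 40
combine 40, B(91) → 131
combine 131, C(164) → 295
The encoded length is the sum of every internal node's weight: 40 + 131 + 295 = 466 bits.

466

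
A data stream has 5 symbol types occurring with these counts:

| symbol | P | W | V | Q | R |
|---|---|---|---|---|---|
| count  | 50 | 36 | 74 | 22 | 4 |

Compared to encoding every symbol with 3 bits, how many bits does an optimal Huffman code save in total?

172

Fixed-length: 3 bits × 186 symbols = 558 bits.
Huffman merges:
R(4) + Q(22) → 26
26 + W(36) → 62
P(50) + 62 → 112
V(74) + 112 → 186
Huffman total = 26 + 62 + 112 + 186 = 386 bits.
Saving = 558 − 386 = 172 bits.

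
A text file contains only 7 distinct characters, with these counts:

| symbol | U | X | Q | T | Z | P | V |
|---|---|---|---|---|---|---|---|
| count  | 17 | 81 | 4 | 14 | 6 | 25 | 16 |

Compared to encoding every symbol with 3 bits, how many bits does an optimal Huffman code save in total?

128

Fixed-length: 3 bits × 163 symbols = 489 bits.
Huffman merges:
merge Q(4) and Z(6): 10
merge 10 and T(14): 24
merge V(16) and U(17): 33
merge 24 and P(25): 49
merge 33 and 49: 82
merge X(81) and 82: 163
Huffman total = 10 + 24 + 33 + 49 + 82 + 163 = 361 bits.
Saving = 489 − 361 = 128 bits.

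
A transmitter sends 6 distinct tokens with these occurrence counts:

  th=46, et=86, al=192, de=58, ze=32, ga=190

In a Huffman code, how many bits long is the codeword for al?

2

Repeatedly merge the two smallest:
ze(32) + th(46) → 78
de(58) + 78 → 136
et(86) + 136 → 222
ga(190) + al(192) → 382
222 + 382 → 604
The subtree containing al is merged 2 times, so code length = 2.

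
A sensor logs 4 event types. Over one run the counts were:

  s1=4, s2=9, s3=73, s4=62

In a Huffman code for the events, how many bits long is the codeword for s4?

Huffman merges, smallest pair first:
merge s1(4) and s2(9): 13
merge 13 and s4(62): 75
merge s3(73) and 75: 148
The subtree containing s4 is merged 2 times, so code length = 2.

2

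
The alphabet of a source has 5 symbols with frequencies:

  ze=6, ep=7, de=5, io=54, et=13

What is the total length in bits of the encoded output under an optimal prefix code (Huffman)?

Merge the two smallest weights repeatedly:
combine de(5), ze(6) → 11
combine ep(7), 11 → 18
combine et(13), 18 → 31
combine 31, io(54) → 85
Each symbol's bit-cost is frequency × depth; summing gives 145 bits (equivalently 11 + 18 + 31 + 85).

145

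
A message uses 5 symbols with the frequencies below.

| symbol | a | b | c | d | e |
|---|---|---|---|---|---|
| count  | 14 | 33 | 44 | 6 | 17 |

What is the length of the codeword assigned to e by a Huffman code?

Build the tree from the bottom:
combine d(6), a(14) → 20
combine e(17), 20 → 37
combine b(33), 37 → 70
combine c(44), 70 → 114
e sits 3 levels below the root, so its codeword is 3 bits.

3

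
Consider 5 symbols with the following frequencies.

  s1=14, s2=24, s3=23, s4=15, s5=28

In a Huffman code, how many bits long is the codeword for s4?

Build the tree from the bottom:
merge s1(14) and s4(15): 29
merge s3(23) and s2(24): 47
merge s5(28) and 29: 57
merge 47 and 57: 104
s4 sits 3 levels below the root, so its codeword is 3 bits.

3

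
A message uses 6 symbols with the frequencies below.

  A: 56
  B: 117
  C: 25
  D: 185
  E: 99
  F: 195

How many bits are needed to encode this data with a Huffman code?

1615

Merge the two smallest weights repeatedly:
combine C(25), A(56) → 81
combine 81, E(99) → 180
combine B(117), 180 → 297
combine D(185), F(195) → 380
combine 297, 380 → 677
Each symbol's bit-cost is frequency × depth; summing gives 1615 bits (equivalently 81 + 180 + 297 + 380 + 677).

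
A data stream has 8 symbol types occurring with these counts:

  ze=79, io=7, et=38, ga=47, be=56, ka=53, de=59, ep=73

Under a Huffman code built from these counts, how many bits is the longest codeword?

4

Merge the two lowest-weight nodes at each step:
combine io(7), et(38) → 45
combine 45, ga(47) → 92
combine ka(53), be(56) → 109
combine de(59), ep(73) → 132
combine ze(79), 92 → 171
combine 109, 132 → 241
combine 171, 241 → 412
Maximum depth reached is 4.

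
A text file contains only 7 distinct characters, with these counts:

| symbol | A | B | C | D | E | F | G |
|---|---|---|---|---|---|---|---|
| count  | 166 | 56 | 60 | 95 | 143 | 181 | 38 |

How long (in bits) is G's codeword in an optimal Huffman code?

4

Build the tree from the bottom:
merge G(38) and B(56): 94
merge C(60) and 94: 154
merge D(95) and E(143): 238
merge 154 and A(166): 320
merge F(181) and 238: 419
merge 320 and 419: 739
G's leaf is at depth 4, giving a 4-bit codeword.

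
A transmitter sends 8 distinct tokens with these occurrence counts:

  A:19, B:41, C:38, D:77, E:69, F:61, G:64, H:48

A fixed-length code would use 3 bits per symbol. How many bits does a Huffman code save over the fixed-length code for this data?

Fixed-length: 3 bits × 417 symbols = 1251 bits.
Huffman merges:
A(19) + C(38) → 57
B(41) + H(48) → 89
57 + F(61) → 118
G(64) + E(69) → 133
D(77) + 89 → 166
118 + 133 → 251
166 + 251 → 417
Huffman total = 57 + 89 + 118 + 133 + 166 + 251 + 417 = 1231 bits.
Saving = 1251 − 1231 = 20 bits.

20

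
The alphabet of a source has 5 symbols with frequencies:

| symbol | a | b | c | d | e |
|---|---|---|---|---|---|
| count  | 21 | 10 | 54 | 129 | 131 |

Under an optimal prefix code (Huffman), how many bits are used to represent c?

3

Build the tree from the bottom:
combine b(10), a(21) → 31
combine 31, c(54) → 85
combine 85, d(129) → 214
combine e(131), 214 → 345
c sits 3 levels below the root, so its codeword is 3 bits.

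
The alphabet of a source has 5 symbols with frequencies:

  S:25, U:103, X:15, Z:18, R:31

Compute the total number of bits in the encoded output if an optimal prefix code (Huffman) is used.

370

Merge the two smallest weights repeatedly:
X(15) + Z(18) → 33
S(25) + R(31) → 56
33 + 56 → 89
89 + U(103) → 192
Each symbol's bit-cost is frequency × depth; summing gives 370 bits (equivalently 33 + 56 + 89 + 192).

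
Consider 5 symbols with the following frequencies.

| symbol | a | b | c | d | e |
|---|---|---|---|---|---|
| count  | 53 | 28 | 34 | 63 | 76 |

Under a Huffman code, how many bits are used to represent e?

2

Repeatedly merge the two smallest:
merge b(28) and c(34): 62
merge a(53) and 62: 115
merge d(63) and e(76): 139
merge 115 and 139: 254
e's leaf is at depth 2, giving a 2-bit codeword.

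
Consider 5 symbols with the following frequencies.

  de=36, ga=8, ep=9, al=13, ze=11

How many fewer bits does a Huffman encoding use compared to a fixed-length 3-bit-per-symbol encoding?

72

Fixed-length: 3 bits × 77 symbols = 231 bits.
Huffman merges:
combine ga(8), ep(9) → 17
combine ze(11), al(13) → 24
combine 17, 24 → 41
combine de(36), 41 → 77
Huffman total = 17 + 24 + 41 + 77 = 159 bits.
Saving = 231 − 159 = 72 bits.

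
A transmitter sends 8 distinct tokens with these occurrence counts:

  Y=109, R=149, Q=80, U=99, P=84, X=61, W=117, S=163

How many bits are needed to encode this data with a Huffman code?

Greedily combine the two least-frequent nodes:
merge X(61) and Q(80): 141
merge P(84) and U(99): 183
merge Y(109) and W(117): 226
merge 141 and R(149): 290
merge S(163) and 183: 346
merge 226 and 290: 516
merge 346 and 516: 862
Each symbol's bit-cost is frequency × depth; summing gives 2564 bits (equivalently 141 + 183 + 226 + 290 + 346 + 516 + 862).

2564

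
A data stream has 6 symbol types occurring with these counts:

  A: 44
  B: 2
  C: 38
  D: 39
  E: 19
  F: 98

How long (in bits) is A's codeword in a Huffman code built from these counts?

Repeatedly merge the two smallest:
combine B(2), E(19) → 21
combine 21, C(38) → 59
combine D(39), A(44) → 83
combine 59, 83 → 142
combine F(98), 142 → 240
A's leaf is at depth 3, giving a 3-bit codeword.

3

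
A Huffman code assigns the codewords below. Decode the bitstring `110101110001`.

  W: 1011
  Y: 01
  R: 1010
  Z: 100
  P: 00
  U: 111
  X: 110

XWZY

Read left to right; each codeword is recognised as soon as it completes (prefix code):
  110→X | 1011→W | 100→Z | 01→Y
Decoded message: XWZY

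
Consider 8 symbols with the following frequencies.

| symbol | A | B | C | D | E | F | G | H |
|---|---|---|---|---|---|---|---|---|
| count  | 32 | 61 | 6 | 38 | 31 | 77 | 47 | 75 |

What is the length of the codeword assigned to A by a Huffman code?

4

Huffman merges, smallest pair first:
C(6) + E(31) → 37
A(32) + 37 → 69
D(38) + G(47) → 85
B(61) + 69 → 130
H(75) + F(77) → 152
85 + 130 → 215
152 + 215 → 367
A sits 4 levels below the root, so its codeword is 4 bits.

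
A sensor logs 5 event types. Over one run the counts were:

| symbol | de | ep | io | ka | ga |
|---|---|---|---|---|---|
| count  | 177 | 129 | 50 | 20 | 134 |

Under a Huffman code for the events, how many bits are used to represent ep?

Repeatedly merge the two smallest:
combine ka(20), io(50) → 70
combine 70, ep(129) → 199
combine ga(134), de(177) → 311
combine 199, 311 → 510
The subtree containing ep is merged 2 times, so code length = 2.

2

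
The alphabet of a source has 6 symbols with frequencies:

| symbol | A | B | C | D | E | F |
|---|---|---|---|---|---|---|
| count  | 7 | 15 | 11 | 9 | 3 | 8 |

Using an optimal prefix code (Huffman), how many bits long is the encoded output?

Greedily combine the two least-frequent nodes:
E(3) + A(7) → 10
F(8) + D(9) → 17
10 + C(11) → 21
B(15) + 17 → 32
21 + 32 → 53
Total encoded bits = sum of merged weights = 10 + 17 + 21 + 32 + 53 = 133.

133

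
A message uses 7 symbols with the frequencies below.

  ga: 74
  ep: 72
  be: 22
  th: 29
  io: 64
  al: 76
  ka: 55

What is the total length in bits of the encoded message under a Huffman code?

Greedily combine the two least-frequent nodes:
merge be(22) and th(29): 51
merge 51 and ka(55): 106
merge io(64) and ep(72): 136
merge ga(74) and al(76): 150
merge 106 and 136: 242
merge 150 and 242: 392
The encoded length is the sum of every internal node's weight: 51 + 106 + 136 + 150 + 242 + 392 = 1077 bits.

1077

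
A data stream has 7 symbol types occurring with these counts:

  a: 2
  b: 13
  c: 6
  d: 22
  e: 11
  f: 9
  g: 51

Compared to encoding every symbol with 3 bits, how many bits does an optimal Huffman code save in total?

Fixed-length: 3 bits × 114 symbols = 342 bits.
Huffman merges:
merge a(2) and c(6): 8
merge 8 and f(9): 17
merge e(11) and b(13): 24
merge 17 and d(22): 39
merge 24 and 39: 63
merge g(51) and 63: 114
Huffman total = 8 + 17 + 24 + 39 + 63 + 114 = 265 bits.
Saving = 342 − 265 = 77 bits.

77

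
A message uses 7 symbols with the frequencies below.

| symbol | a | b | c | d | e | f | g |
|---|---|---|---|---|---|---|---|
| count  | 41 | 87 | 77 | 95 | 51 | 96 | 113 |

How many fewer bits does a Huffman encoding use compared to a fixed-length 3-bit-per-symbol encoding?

117

Fixed-length: 3 bits × 560 symbols = 1680 bits.
Huffman merges:
combine a(41), e(51) → 92
combine c(77), b(87) → 164
combine 92, d(95) → 187
combine f(96), g(113) → 209
combine 164, 187 → 351
combine 209, 351 → 560
Huffman total = 92 + 164 + 187 + 209 + 351 + 560 = 1563 bits.
Saving = 1680 − 1563 = 117 bits.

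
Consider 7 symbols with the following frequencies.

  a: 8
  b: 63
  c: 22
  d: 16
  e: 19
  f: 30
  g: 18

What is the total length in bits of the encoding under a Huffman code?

Build the Huffman tree bottom-up:
combine a(8), d(16) → 24
combine g(18), e(19) → 37
combine c(22), 24 → 46
combine f(30), 37 → 67
combine 46, b(63) → 109
combine 67, 109 → 176
Total encoded bits = sum of merged weights = 24 + 37 + 46 + 67 + 109 + 176 = 459.

459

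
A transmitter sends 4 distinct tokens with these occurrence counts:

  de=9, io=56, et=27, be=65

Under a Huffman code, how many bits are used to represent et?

3

Repeatedly merge the two smallest:
merge de(9) and et(27): 36
merge 36 and io(56): 92
merge be(65) and 92: 157
The subtree containing et is merged 3 times, so code length = 3.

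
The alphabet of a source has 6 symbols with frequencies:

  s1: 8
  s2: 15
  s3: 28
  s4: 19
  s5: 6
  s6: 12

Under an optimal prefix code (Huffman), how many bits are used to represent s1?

4

Build the tree from the bottom:
combine s5(6), s1(8) → 14
combine s6(12), 14 → 26
combine s2(15), s4(19) → 34
combine 26, s3(28) → 54
combine 34, 54 → 88
s1's leaf is at depth 4, giving a 4-bit codeword.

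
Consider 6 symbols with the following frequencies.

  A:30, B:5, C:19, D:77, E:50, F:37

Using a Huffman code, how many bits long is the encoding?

514

Build the Huffman tree bottom-up:
merge B(5) and C(19): 24
merge 24 and A(30): 54
merge F(37) and E(50): 87
merge 54 and D(77): 131
merge 87 and 131: 218
Total encoded bits = sum of merged weights = 24 + 54 + 87 + 131 + 218 = 514.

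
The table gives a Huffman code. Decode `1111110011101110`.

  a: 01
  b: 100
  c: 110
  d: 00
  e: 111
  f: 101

eedeac

Read left to right; each codeword is recognised as soon as it completes (prefix code):
  111→e | 111→e | 00→d | 111→e | 01→a | 110→c
Decoded message: eedeac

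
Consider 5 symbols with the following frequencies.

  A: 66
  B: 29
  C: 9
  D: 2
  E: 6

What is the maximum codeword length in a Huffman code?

4

Merge the two lowest-weight nodes at each step:
merge D(2) and E(6): 8
merge 8 and C(9): 17
merge 17 and B(29): 46
merge 46 and A(66): 112
Maximum depth reached is 4.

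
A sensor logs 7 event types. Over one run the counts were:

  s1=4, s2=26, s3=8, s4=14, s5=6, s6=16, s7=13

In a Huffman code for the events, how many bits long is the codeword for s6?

Build the tree from the bottom:
s1(4) + s5(6) → 10
s3(8) + 10 → 18
s7(13) + s4(14) → 27
s6(16) + 18 → 34
s2(26) + 27 → 53
34 + 53 → 87
The subtree containing s6 is merged 2 times, so code length = 2.

2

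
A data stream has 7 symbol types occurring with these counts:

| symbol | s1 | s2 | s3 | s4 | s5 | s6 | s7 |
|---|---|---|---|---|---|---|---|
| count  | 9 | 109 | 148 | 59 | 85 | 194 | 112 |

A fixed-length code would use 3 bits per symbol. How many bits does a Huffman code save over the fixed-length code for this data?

Fixed-length: 3 bits × 716 symbols = 2148 bits.
Huffman merges:
merge s1(9) and s4(59): 68
merge 68 and s5(85): 153
merge s2(109) and s7(112): 221
merge s3(148) and 153: 301
merge s6(194) and 221: 415
merge 301 and 415: 716
Huffman total = 68 + 153 + 221 + 301 + 415 + 716 = 1874 bits.
Saving = 2148 − 1874 = 274 bits.

274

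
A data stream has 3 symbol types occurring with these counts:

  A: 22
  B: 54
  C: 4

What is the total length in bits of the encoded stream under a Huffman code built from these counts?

106

Build the Huffman tree bottom-up:
C(4) + A(22) → 26
26 + B(54) → 80
The encoded length is the sum of every internal node's weight: 26 + 80 = 106 bits.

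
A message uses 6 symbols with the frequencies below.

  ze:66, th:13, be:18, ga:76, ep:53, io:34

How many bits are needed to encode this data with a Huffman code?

Greedily combine the two least-frequent nodes:
th(13) + be(18) → 31
31 + io(34) → 65
ep(53) + 65 → 118
ze(66) + ga(76) → 142
118 + 142 → 260
Total encoded bits = sum of merged weights = 31 + 65 + 118 + 142 + 260 = 616.

616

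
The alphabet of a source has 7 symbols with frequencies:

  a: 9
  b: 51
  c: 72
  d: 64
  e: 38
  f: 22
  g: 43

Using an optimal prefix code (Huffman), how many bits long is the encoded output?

Greedily combine the two least-frequent nodes:
a(9) + f(22) → 31
31 + e(38) → 69
g(43) + b(51) → 94
d(64) + 69 → 133
c(72) + 94 → 166
133 + 166 → 299
The encoded length is the sum of every internal node's weight: 31 + 69 + 94 + 133 + 166 + 299 = 792 bits.

792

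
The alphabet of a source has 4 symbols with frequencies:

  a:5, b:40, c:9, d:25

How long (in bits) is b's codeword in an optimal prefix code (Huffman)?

Repeatedly merge the two smallest:
a(5) + c(9) → 14
14 + d(25) → 39
39 + b(40) → 79
b is merged only at the final step, so code length = 1.

1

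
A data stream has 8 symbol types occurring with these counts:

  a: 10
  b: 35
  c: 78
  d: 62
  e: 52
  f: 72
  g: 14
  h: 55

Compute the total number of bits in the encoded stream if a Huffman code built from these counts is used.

1067

Greedily combine the two least-frequent nodes:
combine a(10), g(14) → 24
combine 24, b(35) → 59
combine e(52), h(55) → 107
combine 59, d(62) → 121
combine f(72), c(78) → 150
combine 107, 121 → 228
combine 150, 228 → 378
Each symbol's bit-cost is frequency × depth; summing gives 1067 bits (equivalently 24 + 59 + 107 + 121 + 150 + 228 + 378).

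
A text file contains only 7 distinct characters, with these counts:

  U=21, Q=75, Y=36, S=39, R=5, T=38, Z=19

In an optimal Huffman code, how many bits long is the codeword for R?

Build the tree from the bottom:
merge R(5) and Z(19): 24
merge U(21) and 24: 45
merge Y(36) and T(38): 74
merge S(39) and 45: 84
merge 74 and Q(75): 149
merge 84 and 149: 233
R sits 4 levels below the root, so its codeword is 4 bits.

4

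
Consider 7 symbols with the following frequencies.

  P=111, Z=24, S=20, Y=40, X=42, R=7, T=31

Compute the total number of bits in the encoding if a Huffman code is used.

681

Build the Huffman tree bottom-up:
R(7) + S(20) → 27
Z(24) + 27 → 51
T(31) + Y(40) → 71
X(42) + 51 → 93
71 + 93 → 164
P(111) + 164 → 275
Each symbol's bit-cost is frequency × depth; summing gives 681 bits (equivalently 27 + 51 + 71 + 93 + 164 + 275).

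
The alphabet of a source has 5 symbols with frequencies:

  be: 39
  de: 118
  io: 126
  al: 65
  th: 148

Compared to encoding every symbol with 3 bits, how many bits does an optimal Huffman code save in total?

392

Fixed-length: 3 bits × 496 symbols = 1488 bits.
Huffman merges:
be(39) + al(65) → 104
104 + de(118) → 222
io(126) + th(148) → 274
222 + 274 → 496
Huffman total = 104 + 222 + 274 + 496 = 1096 bits.
Saving = 1488 − 1096 = 392 bits.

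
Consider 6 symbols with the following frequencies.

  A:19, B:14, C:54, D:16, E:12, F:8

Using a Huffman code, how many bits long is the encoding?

281

Merge the two smallest weights repeatedly:
F(8) + E(12) → 20
B(14) + D(16) → 30
A(19) + 20 → 39
30 + 39 → 69
C(54) + 69 → 123
Each symbol's bit-cost is frequency × depth; summing gives 281 bits (equivalently 20 + 30 + 39 + 69 + 123).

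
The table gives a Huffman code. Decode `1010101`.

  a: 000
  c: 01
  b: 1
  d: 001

Read left to right; each codeword is recognised as soon as it completes (prefix code):
  1→b | 01→c | 01→c | 01→c
Decoded message: bccc

bccc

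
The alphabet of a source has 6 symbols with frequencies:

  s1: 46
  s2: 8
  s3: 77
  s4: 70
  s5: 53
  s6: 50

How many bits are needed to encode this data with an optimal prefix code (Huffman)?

Build the Huffman tree bottom-up:
merge s2(8) and s1(46): 54
merge s6(50) and s5(53): 103
merge 54 and s4(70): 124
merge s3(77) and 103: 180
merge 124 and 180: 304
The encoded length is the sum of every internal node's weight: 54 + 103 + 124 + 180 + 304 = 765 bits.

765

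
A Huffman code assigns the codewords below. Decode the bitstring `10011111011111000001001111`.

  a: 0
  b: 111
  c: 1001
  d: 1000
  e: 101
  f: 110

cbebdaacb

Read left to right; each codeword is recognised as soon as it completes (prefix code):
  1001→c | 111→b | 101→e | 111→b | 1000→d | 0→a | 0→a | 1001→c | 111→b
Decoded message: cbebdaacb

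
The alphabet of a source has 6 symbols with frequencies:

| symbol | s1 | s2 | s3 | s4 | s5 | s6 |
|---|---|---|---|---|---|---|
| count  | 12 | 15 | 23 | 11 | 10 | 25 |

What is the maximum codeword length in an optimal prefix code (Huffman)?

Merge the two lowest-weight nodes at each step:
combine s5(10), s4(11) → 21
combine s1(12), s2(15) → 27
combine 21, s3(23) → 44
combine s6(25), 27 → 52
combine 44, 52 → 96
The first pair merged (s5, s4) ends up deepest, at depth 3.

3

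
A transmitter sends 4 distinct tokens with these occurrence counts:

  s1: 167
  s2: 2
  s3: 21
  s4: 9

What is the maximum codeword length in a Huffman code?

3

Merge the two lowest-weight nodes at each step:
s2(2) + s4(9) → 11
11 + s3(21) → 32
32 + s1(167) → 199
The first pair merged (s2, s4) ends up deepest, at depth 3.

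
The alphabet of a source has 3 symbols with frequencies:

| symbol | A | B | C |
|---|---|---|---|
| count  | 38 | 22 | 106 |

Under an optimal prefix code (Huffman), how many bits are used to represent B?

2

Huffman merges, smallest pair first:
merge B(22) and A(38): 60
merge 60 and C(106): 166
B's leaf is at depth 2, giving a 2-bit codeword.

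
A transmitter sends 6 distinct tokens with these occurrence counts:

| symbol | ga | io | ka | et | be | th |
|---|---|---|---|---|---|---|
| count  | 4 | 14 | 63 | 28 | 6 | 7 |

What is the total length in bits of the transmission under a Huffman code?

239

Greedily combine the two least-frequent nodes:
merge ga(4) and be(6): 10
merge th(7) and 10: 17
merge io(14) and 17: 31
merge et(28) and 31: 59
merge 59 and ka(63): 122
The encoded length is the sum of every internal node's weight: 10 + 17 + 31 + 59 + 122 = 239 bits.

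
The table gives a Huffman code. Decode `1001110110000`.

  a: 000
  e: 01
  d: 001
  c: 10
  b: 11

Read left to right; each codeword is recognised as soon as it completes (prefix code):
  10→c | 01→e | 11→b | 01→e | 10→c | 000→a
Decoded message: cebeca

cebeca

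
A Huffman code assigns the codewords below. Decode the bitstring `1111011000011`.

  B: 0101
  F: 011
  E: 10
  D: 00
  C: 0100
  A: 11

AAFDDA

Read left to right; each codeword is recognised as soon as it completes (prefix code):
  11→A | 11→A | 011→F | 00→D | 00→D | 11→A
Decoded message: AAFDDA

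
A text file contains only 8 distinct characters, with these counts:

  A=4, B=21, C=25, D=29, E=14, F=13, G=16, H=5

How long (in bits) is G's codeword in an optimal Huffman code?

3

Build the tree from the bottom:
A(4) + H(5) → 9
9 + F(13) → 22
E(14) + G(16) → 30
B(21) + 22 → 43
C(25) + D(29) → 54
30 + 43 → 73
54 + 73 → 127
The subtree containing G is merged 3 times, so code length = 3.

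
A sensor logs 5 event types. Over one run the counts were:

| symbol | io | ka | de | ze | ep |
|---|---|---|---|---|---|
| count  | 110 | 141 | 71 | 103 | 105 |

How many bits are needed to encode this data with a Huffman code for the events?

1234

Merge the two smallest weights repeatedly:
combine de(71), ze(103) → 174
combine ep(105), io(110) → 215
combine ka(141), 174 → 315
combine 215, 315 → 530
Total encoded bits = sum of merged weights = 174 + 215 + 315 + 530 = 1234.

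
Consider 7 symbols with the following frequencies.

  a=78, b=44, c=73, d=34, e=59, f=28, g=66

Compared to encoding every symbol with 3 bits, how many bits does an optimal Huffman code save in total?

Fixed-length: 3 bits × 382 symbols = 1146 bits.
Huffman merges:
f(28) + d(34) → 62
b(44) + e(59) → 103
62 + g(66) → 128
c(73) + a(78) → 151
103 + 128 → 231
151 + 231 → 382
Huffman total = 62 + 103 + 128 + 151 + 231 + 382 = 1057 bits.
Saving = 1146 − 1057 = 89 bits.

89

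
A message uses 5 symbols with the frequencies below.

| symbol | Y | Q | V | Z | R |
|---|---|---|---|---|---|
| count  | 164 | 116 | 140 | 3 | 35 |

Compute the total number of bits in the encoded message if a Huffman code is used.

Greedily combine the two least-frequent nodes:
Z(3) + R(35) → 38
38 + Q(116) → 154
V(140) + 154 → 294
Y(164) + 294 → 458
The encoded length is the sum of every internal node's weight: 38 + 154 + 294 + 458 = 944 bits.

944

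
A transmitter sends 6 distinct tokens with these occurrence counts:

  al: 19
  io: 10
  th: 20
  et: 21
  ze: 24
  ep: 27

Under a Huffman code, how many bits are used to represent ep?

Build the tree from the bottom:
io(10) + al(19) → 29
th(20) + et(21) → 41
ze(24) + ep(27) → 51
29 + 41 → 70
51 + 70 → 121
ep's leaf is at depth 2, giving a 2-bit codeword.

2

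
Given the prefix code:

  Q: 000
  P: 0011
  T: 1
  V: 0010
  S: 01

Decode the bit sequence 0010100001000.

VTQSQ

Read left to right; each codeword is recognised as soon as it completes (prefix code):
  0010→V | 1→T | 000→Q | 01→S | 000→Q
Decoded message: VTQSQ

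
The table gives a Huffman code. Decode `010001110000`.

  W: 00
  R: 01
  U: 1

RWRUUWW

Read left to right; each codeword is recognised as soon as it completes (prefix code):
  01→R | 00→W | 01→R | 1→U | 1→U | 00→W | 00→W
Decoded message: RWRUUWW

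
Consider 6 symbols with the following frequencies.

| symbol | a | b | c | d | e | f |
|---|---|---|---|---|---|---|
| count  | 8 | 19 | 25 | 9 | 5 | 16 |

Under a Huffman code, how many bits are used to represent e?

Build the tree from the bottom:
e(5) + a(8) → 13
d(9) + 13 → 22
f(16) + b(19) → 35
22 + c(25) → 47
35 + 47 → 82
e sits 4 levels below the root, so its codeword is 4 bits.

4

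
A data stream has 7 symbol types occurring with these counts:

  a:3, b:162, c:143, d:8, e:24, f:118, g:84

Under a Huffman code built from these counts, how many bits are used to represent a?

5

Build the tree from the bottom:
combine a(3), d(8) → 11
combine 11, e(24) → 35
combine 35, g(84) → 119
combine f(118), 119 → 237
combine c(143), b(162) → 305
combine 237, 305 → 542
a's leaf is at depth 5, giving a 5-bit codeword.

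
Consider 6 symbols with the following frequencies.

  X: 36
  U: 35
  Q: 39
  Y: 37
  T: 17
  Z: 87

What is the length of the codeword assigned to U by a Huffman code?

Huffman merges, smallest pair first:
combine T(17), U(35) → 52
combine X(36), Y(37) → 73
combine Q(39), 52 → 91
combine 73, Z(87) → 160
combine 91, 160 → 251
U sits 3 levels below the root, so its codeword is 3 bits.

3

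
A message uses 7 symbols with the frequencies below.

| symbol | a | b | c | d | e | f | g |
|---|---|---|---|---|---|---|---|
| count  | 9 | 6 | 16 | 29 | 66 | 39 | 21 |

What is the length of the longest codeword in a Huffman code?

4

Merge the two lowest-weight nodes at each step:
combine b(6), a(9) → 15
combine 15, c(16) → 31
combine g(21), d(29) → 50
combine 31, f(39) → 70
combine 50, e(66) → 116
combine 70, 116 → 186
The rarest symbols sit at the bottom; the longest codeword is 4 bits.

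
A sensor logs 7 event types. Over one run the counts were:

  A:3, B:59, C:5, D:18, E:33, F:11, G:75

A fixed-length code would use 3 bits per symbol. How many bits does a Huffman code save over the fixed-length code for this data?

Fixed-length: 3 bits × 204 symbols = 612 bits.
Huffman merges:
combine A(3), C(5) → 8
combine 8, F(11) → 19
combine D(18), 19 → 37
combine E(33), 37 → 70
combine B(59), 70 → 129
combine G(75), 129 → 204
Huffman total = 8 + 19 + 37 + 70 + 129 + 204 = 467 bits.
Saving = 612 − 467 = 145 bits.

145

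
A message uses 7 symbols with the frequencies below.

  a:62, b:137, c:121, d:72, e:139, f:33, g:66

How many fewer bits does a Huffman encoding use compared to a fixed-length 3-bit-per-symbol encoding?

Fixed-length: 3 bits × 630 symbols = 1890 bits.
Huffman merges:
f(33) + a(62) → 95
g(66) + d(72) → 138
95 + c(121) → 216
b(137) + 138 → 275
e(139) + 216 → 355
275 + 355 → 630
Huffman total = 95 + 138 + 216 + 275 + 355 + 630 = 1709 bits.
Saving = 1890 − 1709 = 181 bits.

181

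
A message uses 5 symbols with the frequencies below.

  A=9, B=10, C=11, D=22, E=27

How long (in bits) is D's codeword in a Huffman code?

Build the tree from the bottom:
merge A(9) and B(10): 19
merge C(11) and 19: 30
merge D(22) and E(27): 49
merge 30 and 49: 79
D's leaf is at depth 2, giving a 2-bit codeword.

2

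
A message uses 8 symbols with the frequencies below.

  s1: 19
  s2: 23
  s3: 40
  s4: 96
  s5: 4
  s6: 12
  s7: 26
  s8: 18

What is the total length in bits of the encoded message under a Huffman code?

Greedily combine the two least-frequent nodes:
combine s5(4), s6(12) → 16
combine 16, s8(18) → 34
combine s1(19), s2(23) → 42
combine s7(26), 34 → 60
combine s3(40), 42 → 82
combine 60, 82 → 142
combine s4(96), 142 → 238
Each symbol's bit-cost is frequency × depth; summing gives 614 bits (equivalently 16 + 34 + 42 + 60 + 82 + 142 + 238).

614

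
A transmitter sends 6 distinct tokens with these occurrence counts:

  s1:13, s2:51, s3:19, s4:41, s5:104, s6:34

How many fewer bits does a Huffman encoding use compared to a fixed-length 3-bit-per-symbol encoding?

176

Fixed-length: 3 bits × 262 symbols = 786 bits.
Huffman merges:
s1(13) + s3(19) → 32
32 + s6(34) → 66
s4(41) + s2(51) → 92
66 + 92 → 158
s5(104) + 158 → 262
Huffman total = 32 + 66 + 92 + 158 + 262 = 610 bits.
Saving = 786 − 610 = 176 bits.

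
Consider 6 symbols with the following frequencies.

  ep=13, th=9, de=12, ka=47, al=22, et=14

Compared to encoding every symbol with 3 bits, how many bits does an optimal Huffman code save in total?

Fixed-length: 3 bits × 117 symbols = 351 bits.
Huffman merges:
merge th(9) and de(12): 21
merge ep(13) and et(14): 27
merge 21 and al(22): 43
merge 27 and 43: 70
merge ka(47) and 70: 117
Huffman total = 21 + 27 + 43 + 70 + 117 = 278 bits.
Saving = 351 − 278 = 73 bits.

73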